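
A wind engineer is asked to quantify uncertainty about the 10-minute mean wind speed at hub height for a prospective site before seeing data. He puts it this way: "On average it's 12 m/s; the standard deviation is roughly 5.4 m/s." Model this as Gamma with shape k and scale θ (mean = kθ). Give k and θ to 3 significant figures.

For Gamma(k, scale θ): mean = kθ, variance = kθ², so CV = 1/√k.
CV = SD/mean = 5.4/12 = 0.45, hence k = 1/CV² = 4.94.
Then θ = mean/k = 12/4.94 = 2.43.

k ≈ 4.94, θ ≈ 2.43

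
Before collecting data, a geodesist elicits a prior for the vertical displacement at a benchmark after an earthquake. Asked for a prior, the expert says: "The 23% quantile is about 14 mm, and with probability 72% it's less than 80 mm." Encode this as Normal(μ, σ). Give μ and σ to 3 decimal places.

μ = 50.895, σ = 49.936

For Normal(μ,σ), the p-quantile is μ + z_p·σ. Here z_{0.23} = -0.7388, z_{0.72} = 0.5828.
So 14 = μ − 0.7388σ and 80 = μ + 0.5828σ.
Subtracting: σ = (80 − 14)/(0.5828 − (-0.7388)) = 49.936.
Then μ = 14 − (-0.7388)·49.936 = 50.895.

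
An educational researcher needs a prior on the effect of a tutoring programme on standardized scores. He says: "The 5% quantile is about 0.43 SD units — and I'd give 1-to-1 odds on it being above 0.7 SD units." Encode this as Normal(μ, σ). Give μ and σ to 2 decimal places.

μ = 0.70, σ = 0.16

For Normal(μ,σ), the p-quantile is μ + z_p·σ. Here z_{0.05} = -1.645, z_{0.5} = 0.
So 0.43 = μ − 1.645σ and 0.7 = μ + 0σ.
Subtracting: σ = (0.7 − 0.43)/(0 − (-1.645)) = 0.16.
Then μ = 0.43 − (-1.645)·0.16 = 0.70.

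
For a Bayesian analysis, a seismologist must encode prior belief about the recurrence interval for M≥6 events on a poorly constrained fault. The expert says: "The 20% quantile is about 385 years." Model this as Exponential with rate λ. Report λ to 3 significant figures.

λ ≈ 0.00058

P(T < 385.0) = 1 − e^(−λ·385.0) = 0.2, so λ = −ln(1−0.2)/385.0 = −ln(0.8)/385.0 = 0.00058.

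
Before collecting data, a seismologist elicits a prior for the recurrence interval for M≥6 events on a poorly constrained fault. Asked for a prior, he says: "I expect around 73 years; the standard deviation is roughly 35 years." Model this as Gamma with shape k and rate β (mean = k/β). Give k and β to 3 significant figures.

k ≈ 4.35, β ≈ 0.0596

For Gamma(k, rate β): mean = k/β, variance = k/β², so CV = 1/√k.
CV = SD/mean = 35/73 = 0.4795, hence k = 1/CV² = 4.35.
Then β = k/mean = 4.35/73 = 0.0596.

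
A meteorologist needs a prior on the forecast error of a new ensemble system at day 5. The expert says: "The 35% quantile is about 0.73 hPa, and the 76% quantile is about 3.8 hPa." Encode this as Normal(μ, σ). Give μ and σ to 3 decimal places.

For Normal(μ,σ), the p-quantile is μ + z_p·σ. Here z_{0.35} = -0.3853, z_{0.76} = 0.7063.
So 0.73 = μ − 0.3853σ and 3.8 = μ + 0.7063σ.
Subtracting: σ = (3.8 − 0.73)/(0.7063 − (-0.3853)) = 2.812.
Then μ = 0.73 − (-0.3853)·2.812 = 1.814.

μ = 1.814, σ = 2.812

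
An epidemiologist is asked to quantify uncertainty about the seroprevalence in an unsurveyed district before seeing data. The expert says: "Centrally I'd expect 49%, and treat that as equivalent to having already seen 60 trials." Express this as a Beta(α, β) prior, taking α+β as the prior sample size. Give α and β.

α = 29.4, β = 30.6

Under the effective-sample-size interpretation, Beta(α, β) has prior mean α/(α+β) and prior sample size α+β.
So α+β = 60 and α/(α+β) = 0.49, giving α = 0.49·60 = 29.4 and β = 60 − 29.4 = 30.6.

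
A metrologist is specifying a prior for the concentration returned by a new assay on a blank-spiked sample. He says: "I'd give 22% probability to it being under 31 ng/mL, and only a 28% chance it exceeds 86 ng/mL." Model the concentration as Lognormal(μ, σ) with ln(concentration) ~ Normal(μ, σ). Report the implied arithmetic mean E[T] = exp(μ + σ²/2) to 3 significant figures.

E[T] ≈ 73.6 ng/mL

If T ~ Lognormal(μ,σ) then ln T ~ Normal(μ,σ), so the p-quantile of ln T is μ + z_p·σ.
ln(31) = 3.434 and ln(86) = 4.454; z_{0.22} = -0.7722, z_{0.72} = 0.5828.
σ = (4.454 − 3.434)/(0.5828 − (-0.7722)) = 0.753.
μ = 3.434 − (-0.7722)·0.753 = 4.015.
E[T] = exp(μ + σ²/2) = exp(4.015 + 0.2835) = 73.6 ng/mL.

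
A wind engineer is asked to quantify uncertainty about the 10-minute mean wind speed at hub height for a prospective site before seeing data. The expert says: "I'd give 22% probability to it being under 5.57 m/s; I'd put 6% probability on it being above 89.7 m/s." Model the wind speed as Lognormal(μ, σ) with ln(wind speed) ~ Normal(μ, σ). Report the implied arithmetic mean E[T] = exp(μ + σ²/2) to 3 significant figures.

E[T] ≈ 28.6 m/s

If T ~ Lognormal(μ,σ) then ln T ~ Normal(μ,σ), so the p-quantile of ln T is μ + z_p·σ.
ln(5.57) = 1.717 and ln(89.7) = 4.496; z_{0.22} = -0.7722, z_{0.94} = 1.555.
σ = (4.496 − 1.717)/(1.555 − (-0.7722)) = 1.194.
μ = 1.717 − (-0.7722)·1.194 = 2.640.
E[T] = exp(μ + σ²/2) = exp(2.640 + 0.7132) = 28.6 m/s.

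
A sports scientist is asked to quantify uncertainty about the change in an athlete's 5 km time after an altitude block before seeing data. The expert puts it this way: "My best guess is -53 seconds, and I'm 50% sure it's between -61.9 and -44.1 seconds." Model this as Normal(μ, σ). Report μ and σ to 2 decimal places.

μ = -53.00, σ = 13.20

A symmetric 50% interval runs μ ± z·σ with z = 0.6745.
Half-width = 8.9, so σ = 8.9/0.6745 = 13.20.
μ is the stated best guess, -53.00.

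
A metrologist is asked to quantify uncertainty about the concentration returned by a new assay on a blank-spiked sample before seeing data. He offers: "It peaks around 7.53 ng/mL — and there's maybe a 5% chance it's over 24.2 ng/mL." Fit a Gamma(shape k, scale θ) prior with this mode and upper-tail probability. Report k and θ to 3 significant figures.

Gamma(k,θ) with k>1 has mode (k−1)θ, so θ = 7.53/(k−1).
Need P(X < 24.2) = 0.95 with θ tied to k this way. Start at k = 2, θ = 7.53: P(X<24.2) ≈ 0.831.
Too low — raise k to concentrate. Iterating converges to k ≈ 2.92.
Then θ = 7.53/(2.92−1) ≈ 3.92.

k ≈ 2.92, θ ≈ 3.92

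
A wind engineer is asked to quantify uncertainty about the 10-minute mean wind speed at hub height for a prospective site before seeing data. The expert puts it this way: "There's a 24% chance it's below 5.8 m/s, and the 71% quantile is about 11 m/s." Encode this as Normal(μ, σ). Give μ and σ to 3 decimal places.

The p-quantile of Normal(μ,σ) is μ + z_p·σ, with z_{0.24} = -0.7063 and z_{0.71} = 0.5534.
Eliminate σ: μ = (z₂·x₁ − z₁·x₂)/(z₂ − z₁) = (0.5534·5.8 − (-0.7063)·11)/1.26 = 8.716.
Then σ = (x₂ − x₁)/(z₂ − z₁) = (11 − 5.8)/1.26 = 4.128.

μ = 8.716, σ = 4.128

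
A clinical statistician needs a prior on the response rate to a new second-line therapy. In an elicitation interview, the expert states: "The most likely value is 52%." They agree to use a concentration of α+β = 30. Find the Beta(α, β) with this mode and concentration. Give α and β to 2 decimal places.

For α,β > 1 the Beta mode is (α−1)/(α+β−2). With α+β = 30, the mode is (α−1)/28.
Set (α−1)/28 = 0.52 → α = 1 + 0.52·28 = 15.56.
β = 30 − α = 14.44.

α = 15.56, β = 14.44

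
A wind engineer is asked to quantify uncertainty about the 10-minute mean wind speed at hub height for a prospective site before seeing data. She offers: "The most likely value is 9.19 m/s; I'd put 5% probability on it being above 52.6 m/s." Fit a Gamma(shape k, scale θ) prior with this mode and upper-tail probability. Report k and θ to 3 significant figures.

Gamma(k,θ) with k>1 has mode (k−1)θ, so θ = 9.19/(k−1).
Need P(X < 52.6) = 0.95 with θ tied to k this way. Start at k = 2, θ = 9.19: P(X<52.6) ≈ 0.978.
Too high — lower k to spread out. Iterating converges to k ≈ 1.76.
Then θ = 9.19/(1.76−1) ≈ 12.1.

k ≈ 1.76, θ ≈ 12.1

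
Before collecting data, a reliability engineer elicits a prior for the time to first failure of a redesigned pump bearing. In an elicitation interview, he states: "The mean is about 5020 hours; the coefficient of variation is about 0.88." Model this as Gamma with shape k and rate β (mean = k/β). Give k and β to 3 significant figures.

For Gamma(k, rate β): mean = k/β, variance = k/β², so CV = 1/√k.
CV = 0.88, hence k = 1/CV² = 1.29.
Then β = k/mean = 1.29/5020 = 0.000257.

k ≈ 1.29, β ≈ 0.000257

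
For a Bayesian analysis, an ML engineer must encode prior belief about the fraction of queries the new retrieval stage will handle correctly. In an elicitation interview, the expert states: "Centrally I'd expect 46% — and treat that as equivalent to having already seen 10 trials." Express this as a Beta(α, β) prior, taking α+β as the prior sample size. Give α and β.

Under the effective-sample-size interpretation, Beta(α, β) has prior mean α/(α+β) and prior sample size α+β.
So α+β = 10 and α/(α+β) = 0.46, giving α = 0.46·10 = 4.6 and β = 10 − 4.6 = 5.4.

α = 4.6, β = 5.4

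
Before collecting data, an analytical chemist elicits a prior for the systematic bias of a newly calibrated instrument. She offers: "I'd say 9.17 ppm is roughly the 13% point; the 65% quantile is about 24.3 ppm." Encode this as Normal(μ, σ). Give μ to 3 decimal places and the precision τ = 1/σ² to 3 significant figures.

μ = 20.444, τ = 0.00998

The p-quantile of Normal(μ,σ) is μ + z_p·σ, with z_{0.13} = -1.126 and z_{0.65} = 0.3853.
Eliminate σ: μ = (z₂·x₁ − z₁·x₂)/(z₂ − z₁) = (0.3853·9.17 − (-1.126)·24.3)/1.512 = 20.444.
Then σ = (x₂ − x₁)/(z₂ − z₁) = (24.3 − 9.17)/1.512 = 10.009.
Precision τ = 1/σ² = 1/10.01² = 0.00998.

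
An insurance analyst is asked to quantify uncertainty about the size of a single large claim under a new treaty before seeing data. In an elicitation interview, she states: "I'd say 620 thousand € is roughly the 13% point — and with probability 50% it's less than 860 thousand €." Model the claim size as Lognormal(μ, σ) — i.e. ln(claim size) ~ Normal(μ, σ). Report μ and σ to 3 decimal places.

μ ≈ 6.757, σ ≈ 0.290

If T ~ Lognormal(μ,σ) then ln T ~ Normal(μ,σ), so the p-quantile of ln T is μ + z_p·σ.
ln(620) = 6.43 and ln(860) = 6.757; z_{0.13} = -1.126, z_{0.5} = 0.
σ = (6.757 − 6.43)/(0 − (-1.126)) = 0.290.
μ = 6.43 − (-1.126)·0.290 = 6.757.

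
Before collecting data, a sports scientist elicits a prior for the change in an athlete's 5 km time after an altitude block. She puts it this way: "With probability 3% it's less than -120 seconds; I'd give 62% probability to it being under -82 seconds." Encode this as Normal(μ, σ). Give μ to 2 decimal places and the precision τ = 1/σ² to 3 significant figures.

The p-quantile of Normal(μ,σ) is μ + z_p·σ, with z_{0.03} = -1.881 and z_{0.62} = 0.3055.
Eliminate σ: μ = (z₂·x₁ − z₁·x₂)/(z₂ − z₁) = (0.3055·-120 − (-1.881)·-82)/2.186 = -87.31.
Then σ = (x₂ − x₁)/(z₂ − z₁) = (-82 − -120)/2.186 = 17.38.
Precision τ = 1/σ² = 1/17.38² = 0.00331.

μ = -87.31, τ = 0.00331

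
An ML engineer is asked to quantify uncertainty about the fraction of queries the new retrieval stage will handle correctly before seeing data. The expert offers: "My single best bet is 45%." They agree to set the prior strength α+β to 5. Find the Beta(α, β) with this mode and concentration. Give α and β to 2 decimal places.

α = 2.35, β = 2.65

For α,β > 1 the Beta mode is (α−1)/(α+β−2). With α+β = 5, the mode is (α−1)/3.
Set (α−1)/3 = 0.45 → α = 1 + 0.45·3 = 2.35.
β = 5 − α = 2.65.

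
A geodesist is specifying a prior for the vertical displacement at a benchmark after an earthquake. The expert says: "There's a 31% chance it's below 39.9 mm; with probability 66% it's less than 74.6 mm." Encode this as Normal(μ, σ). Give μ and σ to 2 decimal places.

μ = 58.84, σ = 38.20

For Normal(μ,σ), the p-quantile is μ + z_p·σ. Here z_{0.31} = -0.4959, z_{0.66} = 0.4125.
So 39.9 = μ − 0.4959σ and 74.6 = μ + 0.4125σ.
Subtracting: σ = (74.6 − 39.9)/(0.4125 − (-0.4959)) = 38.20.
Then μ = 39.9 − (-0.4959)·38.20 = 58.84.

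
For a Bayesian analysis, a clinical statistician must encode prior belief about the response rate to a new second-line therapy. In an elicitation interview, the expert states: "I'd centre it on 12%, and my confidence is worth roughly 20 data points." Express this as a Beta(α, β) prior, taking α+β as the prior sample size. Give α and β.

Under the effective-sample-size interpretation, Beta(α, β) has prior mean α/(α+β) and prior sample size α+β.
So α+β = 20 and α/(α+β) = 0.12, giving α = 0.12·20 = 2.4 and β = 20 − 2.4 = 17.6.

α = 2.4, β = 17.6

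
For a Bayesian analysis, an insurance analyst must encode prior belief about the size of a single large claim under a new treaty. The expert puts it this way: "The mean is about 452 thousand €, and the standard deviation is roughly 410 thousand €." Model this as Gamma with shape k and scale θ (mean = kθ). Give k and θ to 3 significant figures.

k ≈ 1.22, θ ≈ 372

For Gamma(k, scale θ): mean = kθ, variance = kθ², so CV = 1/√k.
CV = SD/mean = 410/452 = 0.9071, hence k = 1/CV² = 1.22.
Then θ = mean/k = 452/1.22 = 372.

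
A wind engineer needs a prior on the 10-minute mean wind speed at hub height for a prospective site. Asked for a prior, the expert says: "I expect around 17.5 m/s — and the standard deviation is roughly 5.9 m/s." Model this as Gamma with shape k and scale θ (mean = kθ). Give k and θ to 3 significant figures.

k ≈ 8.8, θ ≈ 1.99

For Gamma(k, scale θ): mean = kθ, variance = kθ², so CV = 1/√k.
CV = SD/mean = 5.9/17.5 = 0.3371, hence k = 1/CV² = 8.8.
Then θ = mean/k = 17.5/8.8 = 1.99.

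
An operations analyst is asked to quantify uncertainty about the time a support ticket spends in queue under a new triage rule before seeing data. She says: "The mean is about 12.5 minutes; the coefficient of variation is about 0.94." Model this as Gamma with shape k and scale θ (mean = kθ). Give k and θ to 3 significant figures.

For Gamma(k, scale θ): mean = kθ, variance = kθ², so CV = 1/√k.
CV = 0.94, hence k = 1/CV² = 1.13.
Then θ = mean/k = 12.5/1.13 = 11.

k ≈ 1.13, θ ≈ 11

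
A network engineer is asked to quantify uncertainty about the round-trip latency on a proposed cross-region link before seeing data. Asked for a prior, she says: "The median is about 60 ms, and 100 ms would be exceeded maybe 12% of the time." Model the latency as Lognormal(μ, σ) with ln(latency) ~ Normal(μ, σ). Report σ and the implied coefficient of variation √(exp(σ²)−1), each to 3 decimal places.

σ ≈ 0.435, CV ≈ 0.456

If T ~ Lognormal(μ,σ) then ln T ~ Normal(μ,σ), so the p-quantile of ln T is μ + z_p·σ.
ln(60) = 4.094 and ln(100) = 4.605; z_{0.5} = 0, z_{0.88} = 1.175.
σ = (4.605 − 4.094)/(1.175 − (0)) = 0.435.
μ = 4.094 − (0)·0.435 = 4.094.
CV = √(exp(σ²)−1) = √(exp(0.1890)−1) = 0.456.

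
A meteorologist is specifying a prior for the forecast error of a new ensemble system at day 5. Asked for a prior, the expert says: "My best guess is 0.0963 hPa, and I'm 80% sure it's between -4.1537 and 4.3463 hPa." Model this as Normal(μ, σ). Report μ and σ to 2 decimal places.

A symmetric 80% interval runs μ ± z·σ with z = 1.282.
Half-width = 4.25, so σ = 4.25/1.282 = 3.32.
μ is the stated best guess, 0.10.

μ = 0.10, σ = 3.32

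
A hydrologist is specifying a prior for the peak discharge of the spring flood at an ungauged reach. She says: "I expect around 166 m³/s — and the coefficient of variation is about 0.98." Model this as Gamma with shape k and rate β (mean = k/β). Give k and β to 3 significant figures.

For Gamma(k, rate β): mean = k/β, variance = k/β², so CV = 1/√k.
CV = 0.98, hence k = 1/CV² = 1.04.
Then β = k/mean = 1.04/166 = 0.00627.

k ≈ 1.04, β ≈ 0.00627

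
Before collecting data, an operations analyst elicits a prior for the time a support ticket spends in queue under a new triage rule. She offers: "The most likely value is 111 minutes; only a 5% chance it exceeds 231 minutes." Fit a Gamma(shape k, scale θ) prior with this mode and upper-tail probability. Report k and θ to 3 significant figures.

k ≈ 6.15, θ ≈ 21.6

Gamma(k,θ) with k>1 has mode (k−1)θ, so θ = 111/(k−1).
Need P(X < 231) = 0.95 with θ tied to k this way. Start at k = 2, θ = 111: P(X<231) ≈ 0.615.
Too low — raise k to concentrate. Iterating converges to k ≈ 6.15.
Then θ = 111/(6.15−1) ≈ 21.6.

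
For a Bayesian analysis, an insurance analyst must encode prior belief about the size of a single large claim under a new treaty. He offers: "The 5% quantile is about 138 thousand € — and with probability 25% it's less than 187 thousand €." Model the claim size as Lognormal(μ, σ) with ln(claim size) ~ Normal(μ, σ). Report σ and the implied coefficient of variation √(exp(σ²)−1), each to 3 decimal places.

If T ~ Lognormal(μ,σ) then ln T ~ Normal(μ,σ), so the p-quantile of ln T is μ + z_p·σ.
ln(138) = 4.927 and ln(187) = 5.231; z_{0.05} = -1.645, z_{0.25} = -0.6745.
σ = (5.231 − 4.927)/(-0.6745 − (-1.645)) = 0.313.
μ = 4.927 − (-1.645)·0.313 = 5.442.
CV = √(exp(σ²)−1) = √(exp(0.0981)−1) = 0.321.

σ ≈ 0.313, CV ≈ 0.321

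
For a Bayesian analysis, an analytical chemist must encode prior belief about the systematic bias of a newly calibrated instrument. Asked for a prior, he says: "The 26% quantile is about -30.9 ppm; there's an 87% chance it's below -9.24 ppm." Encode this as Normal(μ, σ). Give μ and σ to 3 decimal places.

μ = -23.026, σ = 12.239

The p-quantile of Normal(μ,σ) is μ + z_p·σ, with z_{0.26} = -0.6433 and z_{0.87} = 1.126.
Eliminate σ: μ = (z₂·x₁ − z₁·x₂)/(z₂ − z₁) = (1.126·-30.9 − (-0.6433)·-9.24)/1.77 = -23.026.
Then σ = (x₂ − x₁)/(z₂ − z₁) = (-9.24 − -30.9)/1.77 = 12.239.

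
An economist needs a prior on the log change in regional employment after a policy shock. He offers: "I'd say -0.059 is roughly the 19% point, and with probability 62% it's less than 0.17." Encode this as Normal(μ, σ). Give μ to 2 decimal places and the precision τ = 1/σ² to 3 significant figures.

μ = 0.11, τ = 26.7

For Normal(μ,σ), the p-quantile is μ + z_p·σ. Here z_{0.19} = -0.8779, z_{0.62} = 0.3055.
So -0.059 = μ − 0.8779σ and 0.17 = μ + 0.3055σ.
Subtracting: σ = (0.17 − -0.059)/(0.3055 − (-0.8779)) = 0.19.
Then μ = -0.059 − (-0.8779)·0.19 = 0.11.
Precision τ = 1/σ² = 1/0.1935² = 26.7.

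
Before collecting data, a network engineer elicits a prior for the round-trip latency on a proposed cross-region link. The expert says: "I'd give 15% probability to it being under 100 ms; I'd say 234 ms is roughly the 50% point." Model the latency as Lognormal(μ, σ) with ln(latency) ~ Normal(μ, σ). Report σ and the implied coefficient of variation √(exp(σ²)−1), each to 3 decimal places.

If T ~ Lognormal(μ,σ) then ln T ~ Normal(μ,σ), so the p-quantile of ln T is μ + z_p·σ.
ln(100) = 4.605 and ln(234) = 5.455; z_{0.15} = -1.036, z_{0.5} = 0.
σ = (5.455 − 4.605)/(0 − (-1.036)) = 0.820.
μ = 4.605 − (-1.036)·0.820 = 5.455.
CV = √(exp(σ²)−1) = √(exp(0.6728)−1) = 0.980.

σ ≈ 0.820, CV ≈ 0.980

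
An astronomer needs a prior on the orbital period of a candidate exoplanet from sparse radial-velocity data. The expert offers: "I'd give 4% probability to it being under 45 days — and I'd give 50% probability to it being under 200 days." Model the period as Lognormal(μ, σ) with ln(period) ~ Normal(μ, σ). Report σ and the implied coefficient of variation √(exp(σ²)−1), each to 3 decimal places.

σ ≈ 0.852, CV ≈ 1.033

If T ~ Lognormal(μ,σ) then ln T ~ Normal(μ,σ), so the p-quantile of ln T is μ + z_p·σ.
ln(45) = 3.807 and ln(200) = 5.298; z_{0.04} = -1.751, z_{0.5} = 0.
σ = (5.298 − 3.807)/(0 − (-1.751)) = 0.852.
μ = 3.807 − (-1.751)·0.852 = 5.298.
CV = √(exp(σ²)−1) = √(exp(0.7260)−1) = 1.033.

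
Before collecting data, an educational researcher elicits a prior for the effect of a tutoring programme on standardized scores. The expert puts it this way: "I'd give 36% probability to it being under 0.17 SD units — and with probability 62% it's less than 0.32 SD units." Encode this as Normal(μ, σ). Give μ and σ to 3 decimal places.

μ = 0.251, σ = 0.226

The p-quantile of Normal(μ,σ) is μ + z_p·σ, with z_{0.36} = -0.3585 and z_{0.62} = 0.3055.
Eliminate σ: μ = (z₂·x₁ − z₁·x₂)/(z₂ − z₁) = (0.3055·0.17 − (-0.3585)·0.32)/0.6639 = 0.251.
Then σ = (x₂ − x₁)/(z₂ − z₁) = (0.32 − 0.17)/0.6639 = 0.226.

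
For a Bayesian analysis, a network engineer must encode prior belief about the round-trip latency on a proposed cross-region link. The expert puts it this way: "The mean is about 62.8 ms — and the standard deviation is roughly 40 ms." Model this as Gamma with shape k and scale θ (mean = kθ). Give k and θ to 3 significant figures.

k ≈ 2.46, θ ≈ 25.5

For Gamma(k, scale θ): mean = kθ, variance = kθ², so CV = 1/√k.
CV = SD/mean = 40/62.8 = 0.6369, hence k = 1/CV² = 2.46.
Then θ = mean/k = 62.8/2.46 = 25.5.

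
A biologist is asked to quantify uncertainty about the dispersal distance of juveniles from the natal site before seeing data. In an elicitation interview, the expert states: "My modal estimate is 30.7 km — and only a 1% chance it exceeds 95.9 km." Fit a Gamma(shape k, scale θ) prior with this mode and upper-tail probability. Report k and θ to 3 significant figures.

Gamma(k,θ) with k>1 has mode (k−1)θ, so θ = 30.7/(k−1).
Need P(X < 95.9) = 0.99 with θ tied to k this way. Start at k = 2, θ = 30.7: P(X<95.9) ≈ 0.819.
Too low — raise k to concentrate. Iterating converges to k ≈ 4.44.
Then θ = 30.7/(4.44−1) ≈ 8.94.

k ≈ 4.44, θ ≈ 8.94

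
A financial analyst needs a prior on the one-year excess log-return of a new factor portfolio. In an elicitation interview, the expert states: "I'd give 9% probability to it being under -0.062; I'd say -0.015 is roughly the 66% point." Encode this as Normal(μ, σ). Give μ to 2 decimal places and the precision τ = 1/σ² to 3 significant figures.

The p-quantile of Normal(μ,σ) is μ + z_p·σ, with z_{0.09} = -1.341 and z_{0.66} = 0.4125.
Eliminate σ: μ = (z₂·x₁ − z₁·x₂)/(z₂ − z₁) = (0.4125·-0.062 − (-1.341)·-0.015)/1.753 = -0.03.
Then σ = (x₂ − x₁)/(z₂ − z₁) = (-0.015 − -0.062)/1.753 = 0.03.
Precision τ = 1/σ² = 1/0.02681² = 1390.

μ = -0.03, τ = 1390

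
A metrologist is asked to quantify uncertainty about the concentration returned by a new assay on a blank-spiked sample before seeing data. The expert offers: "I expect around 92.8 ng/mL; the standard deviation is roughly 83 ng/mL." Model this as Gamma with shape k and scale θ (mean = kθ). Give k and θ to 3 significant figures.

For Gamma(k, scale θ): mean = kθ, variance = kθ², so CV = 1/√k.
CV = SD/mean = 83/92.8 = 0.8944, hence k = 1/CV² = 1.25.
Then θ = mean/k = 92.8/1.25 = 74.2.

k ≈ 1.25, θ ≈ 74.2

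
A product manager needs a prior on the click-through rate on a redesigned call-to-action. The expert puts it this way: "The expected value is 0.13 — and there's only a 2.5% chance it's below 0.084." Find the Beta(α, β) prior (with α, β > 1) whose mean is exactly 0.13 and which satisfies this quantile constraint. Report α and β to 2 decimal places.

α ≈ 22.21, β ≈ 148.64

With mean 0.13 fixed, write α = 0.13s, β = 0.87s where s = α+β.
Need P(θ < 0.084) = 0.025 under Beta(0.13s, 0.87s). Normal approximation: (q−m)/√(m(1−m)/s) ≈ z_{0.025} = -1.96, so s ≈ 0.13·0.87·(-1.96)²/(0.084−0.13)² = 205.3.
At s = 205.3: P(θ<0.084) ≈ 0.015. Adjusting to match 0.025 gives s ≈ 170.85.
So α = 0.13·170.85 ≈ 22.21, β = 0.87·170.85 ≈ 148.64.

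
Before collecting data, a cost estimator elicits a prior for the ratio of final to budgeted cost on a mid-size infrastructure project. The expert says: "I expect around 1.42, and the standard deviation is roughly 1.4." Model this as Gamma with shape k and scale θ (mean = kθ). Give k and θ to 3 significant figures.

For Gamma(k, scale θ): mean = kθ, variance = kθ², so CV = 1/√k.
CV = SD/mean = 1.4/1.42 = 0.9859, hence k = 1/CV² = 1.03.
Then θ = mean/k = 1.42/1.03 = 1.38.

k ≈ 1.03, θ ≈ 1.38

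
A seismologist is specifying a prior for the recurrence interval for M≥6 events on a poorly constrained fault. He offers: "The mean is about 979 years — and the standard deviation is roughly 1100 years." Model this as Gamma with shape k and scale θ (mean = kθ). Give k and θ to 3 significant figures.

For Gamma(k, scale θ): mean = kθ, variance = kθ², so CV = 1/√k.
CV = SD/mean = 1100/979 = 1.124, hence k = 1/CV² = 0.792.
Then θ = mean/k = 979/0.792 = 1240.

k ≈ 0.792, θ ≈ 1240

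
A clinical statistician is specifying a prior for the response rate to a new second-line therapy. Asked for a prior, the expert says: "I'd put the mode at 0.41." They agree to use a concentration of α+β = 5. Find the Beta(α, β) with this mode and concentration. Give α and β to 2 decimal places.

For α,β > 1 the Beta mode is (α−1)/(α+β−2). With α+β = 5, the mode is (α−1)/3.
Set (α−1)/3 = 0.41 → α = 1 + 0.41·3 = 2.23.
β = 5 − α = 2.77.

α = 2.23, β = 2.77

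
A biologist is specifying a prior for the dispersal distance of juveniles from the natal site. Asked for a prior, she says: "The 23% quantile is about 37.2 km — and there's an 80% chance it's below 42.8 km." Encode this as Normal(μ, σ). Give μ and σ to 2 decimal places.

The p-quantile of Normal(μ,σ) is μ + z_p·σ, with z_{0.23} = -0.7388 and z_{0.8} = 0.8416.
Eliminate σ: μ = (z₂·x₁ − z₁·x₂)/(z₂ − z₁) = (0.8416·37.2 − (-0.7388)·42.8)/1.58 = 39.82.
Then σ = (x₂ − x₁)/(z₂ − z₁) = (42.8 − 37.2)/1.58 = 3.54.

μ = 39.82, σ = 3.54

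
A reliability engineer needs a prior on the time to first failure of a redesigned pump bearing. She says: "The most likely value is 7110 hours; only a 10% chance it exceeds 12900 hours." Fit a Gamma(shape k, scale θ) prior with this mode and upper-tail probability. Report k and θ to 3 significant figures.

Gamma(k,θ) with k>1 has mode (k−1)θ, so θ = 7110/(k−1).
Need P(X < 12900) = 0.9 with θ tied to k this way. Start at k = 2, θ = 7110: P(X<12900) ≈ 0.541.
Too low — raise k to concentrate. Iterating converges to k ≈ 6.37.
Then θ = 7110/(6.37−1) ≈ 1320.

k ≈ 6.37, θ ≈ 1320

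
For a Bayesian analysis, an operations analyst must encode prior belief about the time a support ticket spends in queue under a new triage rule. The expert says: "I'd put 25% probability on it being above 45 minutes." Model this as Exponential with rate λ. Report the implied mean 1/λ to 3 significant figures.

P(T > 45.0) = e^(−λ·45.0) = 0.25, so λ = −ln(0.25)/45.0 = 0.0308.
Mean = 1/λ = 32.5 minutes.

mean ≈ 32.5 minutes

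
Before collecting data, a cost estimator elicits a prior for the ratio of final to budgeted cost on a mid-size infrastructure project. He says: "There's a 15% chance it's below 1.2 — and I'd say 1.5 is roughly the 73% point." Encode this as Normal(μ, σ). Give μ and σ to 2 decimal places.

μ = 1.39, σ = 0.18

The p-quantile of Normal(μ,σ) is μ + z_p·σ, with z_{0.15} = -1.036 and z_{0.73} = 0.6128.
Eliminate σ: μ = (z₂·x₁ − z₁·x₂)/(z₂ − z₁) = (0.6128·1.2 − (-1.036)·1.5)/1.649 = 1.39.
Then σ = (x₂ − x₁)/(z₂ − z₁) = (1.5 − 1.2)/1.649 = 0.18.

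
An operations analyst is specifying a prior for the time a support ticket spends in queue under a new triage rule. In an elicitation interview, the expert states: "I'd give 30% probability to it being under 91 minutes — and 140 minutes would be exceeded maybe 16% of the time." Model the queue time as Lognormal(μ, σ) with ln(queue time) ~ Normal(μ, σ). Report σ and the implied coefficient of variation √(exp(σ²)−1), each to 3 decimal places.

σ ≈ 0.284, CV ≈ 0.289

If T ~ Lognormal(μ,σ) then ln T ~ Normal(μ,σ), so the p-quantile of ln T is μ + z_p·σ.
ln(91) = 4.511 and ln(140) = 4.942; z_{0.3} = -0.5244, z_{0.84} = 0.9945.
σ = (4.942 − 4.511)/(0.9945 − (-0.5244)) = 0.284.
μ = 4.511 − (-0.5244)·0.284 = 4.660.
CV = √(exp(σ²)−1) = √(exp(0.0804)−1) = 0.289.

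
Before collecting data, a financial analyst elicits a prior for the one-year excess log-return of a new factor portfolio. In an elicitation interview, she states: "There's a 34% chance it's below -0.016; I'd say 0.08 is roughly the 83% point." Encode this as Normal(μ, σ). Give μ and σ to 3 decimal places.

μ = 0.013, σ = 0.070

For Normal(μ,σ), the p-quantile is μ + z_p·σ. Here z_{0.34} = -0.4125, z_{0.83} = 0.9542.
So -0.016 = μ − 0.4125σ and 0.08 = μ + 0.9542σ.
Subtracting: σ = (0.08 − -0.016)/(0.9542 − (-0.4125)) = 0.070.
Then μ = -0.016 − (-0.4125)·0.070 = 0.013.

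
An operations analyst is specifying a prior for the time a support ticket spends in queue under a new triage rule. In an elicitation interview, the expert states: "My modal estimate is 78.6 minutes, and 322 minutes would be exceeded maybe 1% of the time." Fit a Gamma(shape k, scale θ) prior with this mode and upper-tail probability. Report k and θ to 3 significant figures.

Gamma(k,θ) with k>1 has mode (k−1)θ, so θ = 78.6/(k−1).
Need P(X < 322) = 0.99 with θ tied to k this way. Start at k = 2, θ = 78.6: P(X<322) ≈ 0.915.
Too low — raise k to concentrate. Iterating converges to k ≈ 3.09.
Then θ = 78.6/(3.09−1) ≈ 37.6.

k ≈ 3.09, θ ≈ 37.6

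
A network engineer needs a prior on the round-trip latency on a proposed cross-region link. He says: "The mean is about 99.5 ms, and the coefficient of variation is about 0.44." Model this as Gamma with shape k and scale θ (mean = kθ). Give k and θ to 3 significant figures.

k ≈ 5.17, θ ≈ 19.3

For Gamma(k, scale θ): mean = kθ, variance = kθ², so CV = 1/√k.
CV = 0.44, hence k = 1/CV² = 5.17.
Then θ = mean/k = 99.5/5.17 = 19.3.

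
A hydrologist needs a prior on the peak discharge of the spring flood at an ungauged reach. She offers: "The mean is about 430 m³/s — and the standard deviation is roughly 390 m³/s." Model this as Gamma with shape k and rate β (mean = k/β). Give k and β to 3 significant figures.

k ≈ 1.22, β ≈ 0.00283

For Gamma(k, rate β): mean = k/β, variance = k/β², so CV = 1/√k.
CV = SD/mean = 390/430 = 0.907, hence k = 1/CV² = 1.22.
Then β = k/mean = 1.22/430 = 0.00283.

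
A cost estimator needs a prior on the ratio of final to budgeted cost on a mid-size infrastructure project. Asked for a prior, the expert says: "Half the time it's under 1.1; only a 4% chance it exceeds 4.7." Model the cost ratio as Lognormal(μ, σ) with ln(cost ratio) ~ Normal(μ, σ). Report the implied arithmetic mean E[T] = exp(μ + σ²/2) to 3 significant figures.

If T ~ Lognormal(μ,σ) then ln T ~ Normal(μ,σ), so the p-quantile of ln T is μ + z_p·σ.
ln(1.1) = 0.09531 and ln(4.7) = 1.548; z_{0.5} = 0, z_{0.96} = 1.751.
σ = (1.548 − 0.09531)/(1.751 − (0)) = 0.830.
μ = 0.09531 − (0)·0.830 = 0.095.
E[T] = exp(μ + σ²/2) = exp(0.095 + 0.3441) = 1.55.

E[T] ≈ 1.55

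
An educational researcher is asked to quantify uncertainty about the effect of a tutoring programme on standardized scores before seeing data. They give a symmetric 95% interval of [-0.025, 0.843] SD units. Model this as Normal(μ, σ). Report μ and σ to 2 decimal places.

A symmetric 95% interval runs μ ± z·σ with z = 1.96.
Half-width = 0.434, so σ = 0.434/1.96 = 0.22.
μ is the interval midpoint, 0.41.

μ = 0.41, σ = 0.22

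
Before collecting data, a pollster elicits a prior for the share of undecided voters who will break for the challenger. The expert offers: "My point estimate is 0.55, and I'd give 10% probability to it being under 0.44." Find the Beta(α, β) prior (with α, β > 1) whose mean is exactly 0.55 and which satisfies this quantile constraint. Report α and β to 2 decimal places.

α ≈ 18.51, β ≈ 15.15

With mean 0.55 fixed, write α = 0.55s, β = 0.45s where s = α+β.
Need P(θ < 0.44) = 0.1 under Beta(0.55s, 0.45s). Normal approximation: (q−m)/√(m(1−m)/s) ≈ z_{0.1} = -1.28, so s ≈ 0.55·0.45·(-1.28)²/(0.44−0.55)² = 33.6.
At s = 33.6: P(θ<0.44) ≈ 0.100. Adjusting to match 0.1 gives s ≈ 33.66.
So α = 0.55·33.66 ≈ 18.51, β = 0.45·33.66 ≈ 15.15.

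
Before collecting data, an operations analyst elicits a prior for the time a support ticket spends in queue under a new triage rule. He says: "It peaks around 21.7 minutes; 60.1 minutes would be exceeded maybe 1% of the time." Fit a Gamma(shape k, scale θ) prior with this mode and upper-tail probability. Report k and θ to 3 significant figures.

Gamma(k,θ) with k>1 has mode (k−1)θ, so θ = 21.7/(k−1).
Need P(X < 60.1) = 0.99 with θ tied to k this way. Start at k = 2, θ = 21.7: P(X<60.1) ≈ 0.764.
Too low — raise k to concentrate. Iterating converges to k ≈ 5.42.
Then θ = 21.7/(5.42−1) ≈ 4.91.

k ≈ 5.42, θ ≈ 4.91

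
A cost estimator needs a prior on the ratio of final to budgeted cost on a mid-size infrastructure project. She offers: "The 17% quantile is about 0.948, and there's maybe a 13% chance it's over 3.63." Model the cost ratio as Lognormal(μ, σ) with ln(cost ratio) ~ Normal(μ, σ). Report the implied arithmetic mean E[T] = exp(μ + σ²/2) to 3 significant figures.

If T ~ Lognormal(μ,σ) then ln T ~ Normal(μ,σ), so the p-quantile of ln T is μ + z_p·σ.
ln(0.948) = -0.0534 and ln(3.63) = 1.289; z_{0.17} = -0.9542, z_{0.87} = 1.126.
σ = (1.289 − -0.0534)/(1.126 − (-0.9542)) = 0.645.
μ = -0.0534 − (-0.9542)·0.645 = 0.562.
E[T] = exp(μ + σ²/2) = exp(0.562 + 0.2082) = 2.16.

E[T] ≈ 2.16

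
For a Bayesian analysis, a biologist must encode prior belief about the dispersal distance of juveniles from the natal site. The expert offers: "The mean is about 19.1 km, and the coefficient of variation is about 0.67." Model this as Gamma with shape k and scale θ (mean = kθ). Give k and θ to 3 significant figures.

k ≈ 2.23, θ ≈ 8.57

For Gamma(k, scale θ): mean = kθ, variance = kθ², so CV = 1/√k.
CV = 0.67, hence k = 1/CV² = 2.23.
Then θ = mean/k = 19.1/2.23 = 8.57.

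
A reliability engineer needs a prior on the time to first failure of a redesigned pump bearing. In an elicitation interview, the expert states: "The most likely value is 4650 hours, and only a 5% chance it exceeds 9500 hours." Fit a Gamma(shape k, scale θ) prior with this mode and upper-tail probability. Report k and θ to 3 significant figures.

k ≈ 6.42, θ ≈ 858

Gamma(k,θ) with k>1 has mode (k−1)θ, so θ = 4650/(k−1).
Need P(X < 9500) = 0.95 with θ tied to k this way. Start at k = 2, θ = 4650: P(X<9500) ≈ 0.606.
Too low — raise k to concentrate. Iterating converges to k ≈ 6.42.
Then θ = 4650/(6.42−1) ≈ 858.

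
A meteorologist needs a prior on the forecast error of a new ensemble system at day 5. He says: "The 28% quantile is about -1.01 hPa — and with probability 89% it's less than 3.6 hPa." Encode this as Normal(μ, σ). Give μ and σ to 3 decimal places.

The p-quantile of Normal(μ,σ) is μ + z_p·σ, with z_{0.28} = -0.5828 and z_{0.89} = 1.227.
Eliminate σ: μ = (z₂·x₁ − z₁·x₂)/(z₂ − z₁) = (1.227·-1.01 − (-0.5828)·3.6)/1.809 = 0.475.
Then σ = (x₂ − x₁)/(z₂ − z₁) = (3.6 − -1.01)/1.809 = 2.548.

μ = 0.475, σ = 2.548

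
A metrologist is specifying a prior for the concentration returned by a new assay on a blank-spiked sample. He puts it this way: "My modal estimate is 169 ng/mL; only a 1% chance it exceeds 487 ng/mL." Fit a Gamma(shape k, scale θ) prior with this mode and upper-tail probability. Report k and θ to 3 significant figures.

Gamma(k,θ) with k>1 has mode (k−1)θ, so θ = 169/(k−1).
Need P(X < 487) = 0.99 with θ tied to k this way. Start at k = 2, θ = 169: P(X<487) ≈ 0.782.
Too low — raise k to concentrate. Iterating converges to k ≈ 5.06.
Then θ = 169/(5.06−1) ≈ 41.7.

k ≈ 5.06, θ ≈ 41.7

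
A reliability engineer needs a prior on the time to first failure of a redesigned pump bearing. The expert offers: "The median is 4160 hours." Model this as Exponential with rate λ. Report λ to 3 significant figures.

Exponential median = ln 2 / λ, so λ = ln 2 / 4160.0 = 0.000167.

λ ≈ 0.000167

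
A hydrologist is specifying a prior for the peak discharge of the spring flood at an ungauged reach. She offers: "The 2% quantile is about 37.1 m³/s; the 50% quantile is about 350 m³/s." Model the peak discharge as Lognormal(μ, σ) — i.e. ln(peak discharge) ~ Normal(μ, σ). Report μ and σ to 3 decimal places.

μ ≈ 5.858, σ ≈ 1.093

If T ~ Lognormal(μ,σ) then ln T ~ Normal(μ,σ), so the p-quantile of ln T is μ + z_p·σ.
ln(37.1) = 3.614 and ln(350) = 5.858; z_{0.02} = -2.054, z_{0.5} = 0.
σ = (5.858 − 3.614)/(0 − (-2.054)) = 1.093.
μ = 3.614 − (-2.054)·1.093 = 5.858.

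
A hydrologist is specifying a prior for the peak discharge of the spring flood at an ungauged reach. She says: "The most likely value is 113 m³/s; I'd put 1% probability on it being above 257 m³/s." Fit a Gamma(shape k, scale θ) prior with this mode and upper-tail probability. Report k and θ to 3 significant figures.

k ≈ 8.09, θ ≈ 15.9

Gamma(k,θ) with k>1 has mode (k−1)θ, so θ = 113/(k−1).
Need P(X < 257) = 0.99 with θ tied to k this way. Start at k = 2, θ = 113: P(X<257) ≈ 0.663.
Too low — raise k to concentrate. Iterating converges to k ≈ 8.09.
Then θ = 113/(8.09−1) ≈ 15.9.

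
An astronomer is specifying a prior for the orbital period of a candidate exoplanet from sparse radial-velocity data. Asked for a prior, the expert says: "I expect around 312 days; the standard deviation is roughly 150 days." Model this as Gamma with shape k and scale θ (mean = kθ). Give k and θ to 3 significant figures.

For Gamma(k, scale θ): mean = kθ, variance = kθ², so CV = 1/√k.
CV = SD/mean = 150/312 = 0.4808, hence k = 1/CV² = 4.33.
Then θ = mean/k = 312/4.33 = 72.1.

k ≈ 4.33, θ ≈ 72.1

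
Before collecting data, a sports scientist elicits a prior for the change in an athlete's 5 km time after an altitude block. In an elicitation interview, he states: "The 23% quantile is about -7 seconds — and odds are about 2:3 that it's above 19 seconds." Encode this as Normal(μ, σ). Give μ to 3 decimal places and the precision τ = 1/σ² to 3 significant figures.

For Normal(μ,σ), the p-quantile is μ + z_p·σ. Here z_{0.23} = -0.7388, z_{0.6} = 0.2533.
So -7 = μ − 0.7388σ and 19 = μ + 0.2533σ.
Subtracting: σ = (19 − -7)/(0.2533 − (-0.7388)) = 26.205.
Then μ = -7 − (-0.7388)·26.205 = 12.361.
Precision τ = 1/σ² = 1/26.2² = 0.00146.

μ = 12.361, τ = 0.00146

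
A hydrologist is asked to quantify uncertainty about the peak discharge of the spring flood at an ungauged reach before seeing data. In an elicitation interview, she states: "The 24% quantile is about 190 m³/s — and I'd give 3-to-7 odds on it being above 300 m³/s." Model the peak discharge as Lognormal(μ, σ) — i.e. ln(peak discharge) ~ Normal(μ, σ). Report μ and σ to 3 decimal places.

If T ~ Lognormal(μ,σ) then ln T ~ Normal(μ,σ), so the p-quantile of ln T is μ + z_p·σ.
ln(190) = 5.247 and ln(300) = 5.704; z_{0.24} = -0.7063, z_{0.7} = 0.5244.
σ = (5.704 − 5.247)/(0.5244 − (-0.7063)) = 0.371.
μ = 5.247 − (-0.7063)·0.371 = 5.509.

μ ≈ 5.509, σ ≈ 0.371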